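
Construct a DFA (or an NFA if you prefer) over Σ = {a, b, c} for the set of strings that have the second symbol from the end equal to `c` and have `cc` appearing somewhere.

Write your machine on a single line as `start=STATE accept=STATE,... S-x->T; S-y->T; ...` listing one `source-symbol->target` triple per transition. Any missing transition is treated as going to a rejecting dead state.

Run two small machines in parallel and take their product. One (13 states) tracks the last 2 symbols read; the other (3 states) tracks whether and how much of `cc` has been seen. Each combined state is a pair, one component from each; accept when both components accept. Minimizing collapses redundant product states.
With 6 states:
        a   b   c  
>  s0   s0  s0  s1 
   s1   s0  s0  s2 
 * s2   s3  s3  s2 
 * s3   s4  s4  s5 
   s4   s4  s4  s5 
   s5   s3  s3  s2 
(> = start, * = accepting)

start=s0; accept=s2,s3; s0-a->s0; s0-b->s0; s0-c->s1; s1-a->s0; s1-b->s0; s1-c->s2; s2-a->s3; s2-b->s3; s2-c->s2; s3-a->s4; s3-b->s4; s3-c->s5; s4-a->s4; s4-b->s4; s4-c->s5; s5-a->s3; s5-b->s3; s5-c->s2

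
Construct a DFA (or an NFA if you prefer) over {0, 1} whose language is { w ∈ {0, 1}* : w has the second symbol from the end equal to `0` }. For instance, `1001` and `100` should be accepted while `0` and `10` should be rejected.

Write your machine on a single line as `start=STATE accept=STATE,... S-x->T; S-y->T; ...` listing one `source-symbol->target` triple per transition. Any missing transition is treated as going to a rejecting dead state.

Because acceptance depends on a position counted from the end, the machine has to buffer the most recent 2 symbols. Make each state the string of the last up-to-2 symbols read; on input `x` shift the window left and append `x`. Accept when the buffered window has length 2 and begins with `0`.
        0   1  
>  S0   S1  S2 
   S1   S3  S4 
   S2   S5  S6 
 * S3   S3  S4 
 * S4   S5  S6 
   S5   S3  S4 
   S6   S5  S6 
(> = start, * = accepting)

start=S0; accept=S3,S4; S0-0->S1; S0-1->S2; S1-0->S3; S1-1->S4; S2-0->S5; S2-1->S6; S3-0->S3; S3-1->S4; S4-0->S5; S4-1->S6; S5-0->S3; S5-1->S4; S6-0->S5; S6-1->S6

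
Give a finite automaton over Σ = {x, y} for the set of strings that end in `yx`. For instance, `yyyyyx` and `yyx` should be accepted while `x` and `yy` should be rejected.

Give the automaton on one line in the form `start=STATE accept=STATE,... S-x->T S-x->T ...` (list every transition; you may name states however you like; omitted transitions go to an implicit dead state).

Remember how much of `yx` the current input suffix matches. State q0 means no match yet; q1 means the last symbol is `y`; q2 means the last 2 symbols are `yx`. Only q2 accepts. On a mismatch, fall back to the longest proper suffix that is still a prefix of `yx`.
3 states suffice.
        x   y  
>  q0   q0  q1 
   q1   q2  q1 
 * q2   q0  q1 
(> = start, * = accepting)

start=q0 accept=q2 q0-x->q0 q0-y->q1 q1-x->q2 q1-y->q1 q2-x->q0 q2-y->q1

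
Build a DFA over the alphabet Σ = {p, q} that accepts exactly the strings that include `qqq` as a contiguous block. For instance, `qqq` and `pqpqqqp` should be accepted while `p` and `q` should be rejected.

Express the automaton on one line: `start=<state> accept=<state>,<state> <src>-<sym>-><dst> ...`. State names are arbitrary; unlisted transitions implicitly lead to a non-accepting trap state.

start=A accept=D A-p->A A-q->B B-p->A B-q->C C-p->A C-q->D D-p->D D-q->D

Track how much of `qqq` has been matched so far: state A is no progress, D is the absorbing accept state reached once `qqq` has occurred. Intermediate states record partial matches; on a mismatch, fall back to the longest reusable overlap.
       p  q 
>  A   A  B 
   B   A  C 
   C   A  D 
 * D   D  D 
(> = start, * = accepting)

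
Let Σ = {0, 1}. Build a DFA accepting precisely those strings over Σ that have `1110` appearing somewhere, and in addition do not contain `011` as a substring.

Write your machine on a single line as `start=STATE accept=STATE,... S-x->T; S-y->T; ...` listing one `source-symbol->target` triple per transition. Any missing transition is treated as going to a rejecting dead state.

Build one automaton per condition and run them in lockstep. One (5 states) tracks whether and how much of `1110` has been seen; the other (4 states) tracks partial matches of the forbidden pattern `011`. Each combined state is a pair, one component from each; accept when both components accept. After merging equivalent states the machine shrinks.
A 7-state machine:
        0   1  
>  s0   s1  s2 
   s1   s1  s1 
   s2   s1  s3 
   s3   s1  s4 
   s4   s5  s4 
 * s5   s5  s6 
 * s6   s5  s1 
(> = start, * = accepting)

start=s0; accept=s5,s6; s0-0->s1; s0-1->s2; s1-0->s1; s1-1->s1; s2-0->s1; s2-1->s3; s3-0->s1; s3-1->s4; s4-0->s5; s4-1->s4; s5-0->s5; s5-1->s6; s6-0->s5; s6-1->s1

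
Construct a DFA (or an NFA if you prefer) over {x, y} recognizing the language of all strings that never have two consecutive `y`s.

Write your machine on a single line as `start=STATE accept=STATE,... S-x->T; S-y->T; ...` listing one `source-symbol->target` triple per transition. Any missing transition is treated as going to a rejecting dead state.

Track partial matches of the forbidden pattern `yy`. State S2 is a dead state reached once `yy` has occurred; every other state accepts. S0 means no part of `yy` is currently matched.
A 3-state machine:
        x   y  
>* S0   S0  S1 
 * S1   S0  S2 
   S2   S2  S2 
(> = start, * = accepting)

start=S0; accept=S0,S1; S0-x->S0; S0-y->S1; S1-x->S0; S1-y->S2; S2-x->S2; S2-y->S2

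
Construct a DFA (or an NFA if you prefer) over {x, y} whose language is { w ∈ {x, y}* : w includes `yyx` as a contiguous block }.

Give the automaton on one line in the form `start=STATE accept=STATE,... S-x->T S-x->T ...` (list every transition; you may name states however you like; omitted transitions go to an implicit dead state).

start=q0 accept=q3 q0-x->q0 q0-y->q1 q1-x->q0 q1-y->q2 q2-x->q3 q2-y->q2 q3-x->q3 q3-y->q3

Track how much of `yyx` has been matched so far: state q0 is no progress, q3 is the absorbing accept state reached once `yyx` has occurred. Intermediate states record partial matches; on a mismatch, fall back to the longest reusable overlap.
        x   y  
>  q0   q0  q1 
   q1   q0  q2 
   q2   q3  q2 
 * q3   q3  q3 
(> = start, * = accepting)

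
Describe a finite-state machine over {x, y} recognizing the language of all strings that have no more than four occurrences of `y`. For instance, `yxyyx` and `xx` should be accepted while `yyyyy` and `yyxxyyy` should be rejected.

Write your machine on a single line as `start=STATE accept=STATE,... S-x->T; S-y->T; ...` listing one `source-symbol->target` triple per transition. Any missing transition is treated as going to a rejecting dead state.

Only the number of `y`s matters, and only up to 5. Make a chain q0 → q1 → q2 → q3 → q4 → q5 advanced by each `y` (with q5 absorbing); every other symbol self-loops. The accepting set is {q0, q1, q2, q3, q4}.
        x   y  
>* q0   q0  q1 
 * q1   q1  q2 
 * q2   q2  q3 
 * q3   q3  q4 
 * q4   q4  q5 
   q5   q5  q5 
(> = start, * = accepting)

start=q0; accept=q0,q1,q2,q3,q4; q0-x->q0; q0-y->q1; q1-x->q1; q1-y->q2; q2-x->q2; q2-y->q3; q3-x->q3; q3-y->q4; q4-x->q4; q4-y->q5; q5-x->q5; q5-y->q5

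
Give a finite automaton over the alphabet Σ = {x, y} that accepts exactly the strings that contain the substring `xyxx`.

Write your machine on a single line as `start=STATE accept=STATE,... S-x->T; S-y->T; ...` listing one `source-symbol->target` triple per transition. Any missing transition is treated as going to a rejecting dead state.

start=q0; accept=q4; q0-x->q1; q0-y->q0; q1-x->q1; q1-y->q2; q2-x->q3; q2-y->q0; q3-x->q4; q3-y->q2; q4-x->q4; q4-y->q4

States q0..q3 record the length of the longest prefix of `xyxx` that matches the current input suffix. Reaching q4 means `xyxx` has been seen, and we stay there forever. Accept from q4.
A 5-state machine:
        x   y  
>  q0   q1  q0 
   q1   q1  q2 
   q2   q3  q0 
   q3   q4  q2 
 * q4   q4  q4 
(> = start, * = accepting)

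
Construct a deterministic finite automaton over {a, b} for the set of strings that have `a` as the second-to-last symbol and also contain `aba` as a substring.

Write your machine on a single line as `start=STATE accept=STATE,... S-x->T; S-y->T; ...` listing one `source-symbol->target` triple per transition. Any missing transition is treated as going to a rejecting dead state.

start=S0; accept=S8,S9; S0-a->S1; S0-b->S2; S1-a->S3; S1-b->S4; S2-a->S5; S2-b->S6; S3-a->S3; S3-b->S4; S4-a->S7; S4-b->S6; S5-a->S3; S5-b->S4; S6-a->S5; S6-b->S6; S7-a->S8; S7-b->S9; S8-a->S8; S8-b->S9; S9-a->S7; S9-b->S10; S10-a->S7; S10-b->S10

Build one automaton per condition and run them in lockstep. One (7 states) tracks the last 2 symbols read; the other (4 states) tracks whether and how much of `aba` has been seen. Each combined state is a pair, one component from each; accept when both components accept.
          a    b  
>  S0     S1   S2 
   S1     S3   S4 
   S2     S5   S6 
   S3     S3   S4 
   S4     S7   S6 
   S5     S3   S4 
   S6     S5   S6 
   S7     S8   S9 
 * S8     S8   S9 
 * S9     S7  S10 
   S10    S7  S10 
(> = start, * = accepting)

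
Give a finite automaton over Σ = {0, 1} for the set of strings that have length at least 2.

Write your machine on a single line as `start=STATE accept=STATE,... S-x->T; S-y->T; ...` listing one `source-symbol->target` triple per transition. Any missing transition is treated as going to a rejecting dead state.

start=S0; accept=S2,S3; S0-0->S1; S0-1->S1; S1-0->S2; S1-1->S2; S2-0->S3; S2-1->S3; S3-0->S3; S3-1->S3

Count input length up to 3: every symbol moves from S0 toward S3, which means 'more than 2' and absorbs. Accept from {S2, S3}.
A 4-state machine:
        0   1  
>  S0   S1  S1 
   S1   S2  S2 
 * S2   S3  S3 
 * S3   S3  S3 
(> = start, * = accepting)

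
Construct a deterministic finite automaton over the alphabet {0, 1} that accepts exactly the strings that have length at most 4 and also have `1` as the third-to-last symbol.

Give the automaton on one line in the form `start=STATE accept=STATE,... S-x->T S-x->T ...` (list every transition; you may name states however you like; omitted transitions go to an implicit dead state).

Run two small machines in parallel and take their product. The first has 6 states tracking the input length, saturating at 5; the second has 15 states tracking the last 3 symbols read. A product state is a pair (one from each), accepting exactly when both do. Equivalent product states are then merged.
        0   1  
>  s0   s1  s2 
   s1   s3  s4 
   s2   s5  s6 
   s3   s3  s3 
   s4   s5  s5 
   s5   s7  s7 
   s6   s8  s8 
 * s7   s3  s3 
 * s8   s7  s7 
(> = start, * = accepting)

start=s0 accept=s7,s8 s0-0->s1 s0-1->s2 s1-0->s3 s1-1->s4 s2-0->s5 s2-1->s6 s3-0->s3 s3-1->s3 s4-0->s5 s4-1->s5 s5-0->s7 s5-1->s7 s6-0->s8 s6-1->s8 s7-0->s3 s7-1->s3 s8-0->s7 s8-1->s7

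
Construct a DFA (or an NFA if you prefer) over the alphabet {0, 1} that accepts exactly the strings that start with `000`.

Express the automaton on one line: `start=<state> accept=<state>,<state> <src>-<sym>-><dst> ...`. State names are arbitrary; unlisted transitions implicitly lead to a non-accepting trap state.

start=q0 accept=q3 q0-0->q1 q0-1->q4 q1-0->q2 q1-1->q4 q2-0->q3 q2-1->q4 q3-0->q3 q3-1->q3 q4-0->q4 q4-1->q4

Check the first 3 symbols one by one: q0 through q2 record how many have matched `000` so far; any wrong symbol goes to the dead state q4. After all 3 match we enter the accepting sink q3.
A 5-state machine:
        0   1  
>  q0   q1  q4 
   q1   q2  q4 
   q2   q3  q4 
 * q3   q3  q3 
   q4   q4  q4 
(> = start, * = accepting)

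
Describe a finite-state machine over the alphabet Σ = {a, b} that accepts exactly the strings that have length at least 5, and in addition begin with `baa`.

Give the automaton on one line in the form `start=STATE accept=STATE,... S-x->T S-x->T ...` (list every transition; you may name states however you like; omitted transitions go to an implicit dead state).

start=s0 accept=s10,s12 s0-a->s1 s0-b->s2 s1-a->s3 s1-b->s3 s2-a->s4 s2-b->s3 s3-a->s5 s3-b->s5 s4-a->s6 s4-b->s5 s5-a->s7 s5-b->s7 s6-a->s8 s6-b->s8 s7-a->s9 s7-b->s9 s8-a->s10 s8-b->s10 s9-a->s11 s9-b->s11 s10-a->s12 s10-b->s12 s11-a->s11 s11-b->s11 s12-a->s12 s12-b->s12

Run two small machines in parallel and take their product. The first has 7 states tracking the input length, saturating at 6; the second has 5 states tracking whether the input so far still matches the prefix `baa`. A product state is a pair (one from each), accepting exactly when both do.
13 states suffice.
          a    b  
>  s0     s1   s2 
   s1     s3   s3 
   s2     s4   s3 
   s3     s5   s5 
   s4     s6   s5 
   s5     s7   s7 
   s6     s8   s8 
   s7     s9   s9 
   s8    s10  s10 
   s9    s11  s11 
 * s10   s12  s12 
   s11   s11  s11 
 * s12   s12  s12 
(> = start, * = accepting)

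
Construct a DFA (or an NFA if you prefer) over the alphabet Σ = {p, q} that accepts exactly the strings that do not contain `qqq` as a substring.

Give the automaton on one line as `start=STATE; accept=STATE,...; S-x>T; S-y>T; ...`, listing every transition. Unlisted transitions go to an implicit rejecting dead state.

start=s0; accept=s0,s1,s2; s0-p>s0; s0-q>s1; s1-p>s0; s1-q>s2; s2-p>s0; s2-q>s3; s3-p>s3; s3-q>s3

Track partial matches of the forbidden pattern `qqq`. State s3 is a dead state reached once `qqq` has occurred; every other state accepts. s0 means no part of `qqq` is currently matched.
A 4-state machine:
        p   q  
>* s0   s0  s1 
 * s1   s0  s2 
 * s2   s0  s3 
   s3   s3  s3 
(> = start, * = accepting)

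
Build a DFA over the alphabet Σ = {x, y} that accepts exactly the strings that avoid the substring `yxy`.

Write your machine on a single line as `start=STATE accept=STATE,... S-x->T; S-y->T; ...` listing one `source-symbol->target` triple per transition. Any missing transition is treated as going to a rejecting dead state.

This is the complement of 'contains `yxy`'. Use the same substring-matching states — q0 through q3 holding how much of `yxy` has just been matched — but flip the accepting set: everything except the trap q3 accepts.
        x   y  
>* q0   q0  q1 
 * q1   q2  q1 
 * q2   q0  q3 
   q3   q3  q3 
(> = start, * = accepting)

start=q0; accept=q0,q1,q2; q0-x->q0; q0-y->q1; q1-x->q2; q1-y->q1; q2-x->q0; q2-y->q3; q3-x->q3; q3-y->q3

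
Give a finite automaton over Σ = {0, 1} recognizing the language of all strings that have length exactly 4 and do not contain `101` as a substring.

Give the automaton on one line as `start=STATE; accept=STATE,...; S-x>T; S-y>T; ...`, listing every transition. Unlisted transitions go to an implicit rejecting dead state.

start=q0; accept=q10,q11,q12; q0-0>q1; q0-1>q2; q1-0>q3; q1-1>q4; q2-0>q5; q2-1>q4; q3-0>q6; q3-1>q7; q4-0>q8; q4-1>q7; q5-0>q6; q5-1>q9; q6-0>q10; q6-1>q11; q7-0>q12; q7-1>q11; q8-0>q10; q8-1>q13; q9-0>q13; q9-1>q13; q10-0>q14; q10-1>q15; q11-0>q16; q11-1>q15; q12-0>q14; q12-1>q17; q13-0>q17; q13-1>q17; q14-0>q14; q14-1>q15; q15-0>q16; q15-1>q15; q16-0>q14; q16-1>q17; q17-0>q17; q17-1>q17

Build one automaton per condition and run them in lockstep. The first has 6 states tracking the input length, saturating at 5; the second has 4 states tracking partial matches of the forbidden pattern `101`. A product state is a pair (one from each), accepting exactly when both do.
With 18 states:
          0    1  
>  q0     q1   q2 
   q1     q3   q4 
   q2     q5   q4 
   q3     q6   q7 
   q4     q8   q7 
   q5     q6   q9 
   q6    q10  q11 
   q7    q12  q11 
   q8    q10  q13 
   q9    q13  q13 
 * q10   q14  q15 
 * q11   q16  q15 
 * q12   q14  q17 
   q13   q17  q17 
   q14   q14  q15 
   q15   q16  q15 
   q16   q14  q17 
   q17   q17  q17 
(> = start, * = accepting)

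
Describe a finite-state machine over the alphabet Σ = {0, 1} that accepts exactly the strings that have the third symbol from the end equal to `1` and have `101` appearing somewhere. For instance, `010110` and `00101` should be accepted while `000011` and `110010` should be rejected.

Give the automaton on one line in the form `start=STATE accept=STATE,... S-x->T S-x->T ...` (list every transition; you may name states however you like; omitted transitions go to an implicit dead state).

Build one automaton per condition and run them in lockstep. One (15 states) tracks the last 3 symbols read; the other (4 states) tracks whether and how much of `101` has been seen. Each combined state is a pair, one component from each; accept when both components accept. Equivalent product states are then merged.
With 11 states:
          0    1  
>  q0     q0   q1 
   q1     q2   q1 
   q2     q0   q3 
 * q3     q4   q5 
   q4     q6   q3 
   q5     q7   q8 
 * q6     q9  q10 
 * q7     q6   q3 
 * q8     q7   q8 
   q9     q9  q10 
   q10    q4   q5 
(> = start, * = accepting)

start=q0 accept=q3,q6,q7,q8 q0-0->q0 q0-1->q1 q1-0->q2 q1-1->q1 q2-0->q0 q2-1->q3 q3-0->q4 q3-1->q5 q4-0->q6 q4-1->q3 q5-0->q7 q5-1->q8 q6-0->q9 q6-1->q10 q7-0->q6 q7-1->q3 q8-0->q7 q8-1->q8 q9-0->q9 q9-1->q10 q10-0->q4 q10-1->q5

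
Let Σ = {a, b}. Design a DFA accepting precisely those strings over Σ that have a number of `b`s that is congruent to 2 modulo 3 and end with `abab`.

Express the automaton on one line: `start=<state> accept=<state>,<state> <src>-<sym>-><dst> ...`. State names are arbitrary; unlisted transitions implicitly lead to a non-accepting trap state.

start=s0 accept=s6 s0-a->s1 s0-b->s2 s1-a->s1 s1-b->s3 s2-a->s2 s2-b->s4 s3-a->s5 s3-b->s4 s4-a->s4 s4-b->s0 s5-a->s2 s5-b->s6 s6-a->s4 s6-b->s0

Handle the two conditions separately and then intersect. One (3 states) tracks the count of `b`s modulo 3; the other (5 states) tracks how much of the suffix `abab` has currently been matched. Each combined state is a pair, one component from each; accept when both components accept. Minimizing collapses redundant product states.
7 states suffice.
        a   b  
>  s0   s1  s2 
   s1   s1  s3 
   s2   s2  s4 
   s3   s5  s4 
   s4   s4  s0 
   s5   s2  s6 
 * s6   s4  s0 
(> = start, * = accepting)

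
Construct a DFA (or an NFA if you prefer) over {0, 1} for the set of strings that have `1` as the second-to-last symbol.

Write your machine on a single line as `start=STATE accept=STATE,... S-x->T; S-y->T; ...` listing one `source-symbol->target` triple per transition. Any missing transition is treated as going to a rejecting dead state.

Because acceptance depends on a position counted from the end, the machine has to buffer the most recent 2 symbols. Make each state the string of the last up-to-2 symbols read; on input `x` shift the window left and append `x`. Accept when the buffered window has length 2 and begins with `1`.
A 7-state machine:
       0  1 
>  A   B  C 
   B   D  E 
   C   F  G 
   D   D  E 
   E   F  G 
 * F   D  E 
 * G   F  G 
(> = start, * = accepting)

start=A; accept=F,G; A-0->B; A-1->C; B-0->D; B-1->E; C-0->F; C-1->G; D-0->D; D-1->E; E-0->F; E-1->G; F-0->D; F-1->E; G-0->F; G-1->G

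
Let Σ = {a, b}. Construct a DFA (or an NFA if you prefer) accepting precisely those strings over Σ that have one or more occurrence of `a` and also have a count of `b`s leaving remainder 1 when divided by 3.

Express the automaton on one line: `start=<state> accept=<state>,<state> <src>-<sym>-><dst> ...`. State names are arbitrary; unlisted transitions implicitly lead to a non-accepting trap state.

Build one automaton per condition and run them in lockstep. The first has 3 states tracking the count of `a`s, saturating at 2; the second has 3 states tracking the count of `b`s modulo 3. A product state is a pair (one from each), accepting exactly when both do.
        a   b  
>  S0   S1  S2 
   S1   S3  S4 
   S2   S4  S5 
   S3   S3  S6 
 * S4   S6  S7 
   S5   S7  S0 
 * S6   S6  S8 
   S7   S8  S1 
   S8   S8  S3 
(> = start, * = accepting)

start=S0 accept=S4,S6 S0-a->S1 S0-b->S2 S1-a->S3 S1-b->S4 S2-a->S4 S2-b->S5 S3-a->S3 S3-b->S6 S4-a->S6 S4-b->S7 S5-a->S7 S5-b->S0 S6-a->S6 S6-b->S8 S7-a->S8 S7-b->S1 S8-a->S8 S8-b->S3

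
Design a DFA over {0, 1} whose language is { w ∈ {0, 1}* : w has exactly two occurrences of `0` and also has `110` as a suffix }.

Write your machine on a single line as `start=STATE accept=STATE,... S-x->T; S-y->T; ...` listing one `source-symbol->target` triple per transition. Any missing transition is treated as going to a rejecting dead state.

start=S0; accept=S12; S0-0->S1; S0-1->S2; S1-0->S3; S1-1->S4; S2-0->S1; S2-1->S5; S3-0->S6; S3-1->S7; S4-0->S3; S4-1->S8; S5-0->S9; S5-1->S5; S6-0->S6; S6-1->S10; S7-0->S6; S7-1->S11; S8-0->S12; S8-1->S8; S9-0->S3; S9-1->S4; S10-0->S6; S10-1->S13; S11-0->S14; S11-1->S11; S12-0->S6; S12-1->S7; S13-0->S14; S13-1->S13; S14-0->S6; S14-1->S10

Build one automaton per condition and run them in lockstep. One (4 states) tracks the count of `0`s, saturating at 3; the other (4 states) tracks how much of the suffix `110` has currently been matched. Each combined state is a pair, one component from each; accept when both components accept.
With 15 states:
          0    1  
>  S0     S1   S2 
   S1     S3   S4 
   S2     S1   S5 
   S3     S6   S7 
   S4     S3   S8 
   S5     S9   S5 
   S6     S6  S10 
   S7     S6  S11 
   S8    S12   S8 
   S9     S3   S4 
   S10    S6  S13 
   S11   S14  S11 
 * S12    S6   S7 
   S13   S14  S13 
   S14    S6  S10 
(> = start, * = accepting)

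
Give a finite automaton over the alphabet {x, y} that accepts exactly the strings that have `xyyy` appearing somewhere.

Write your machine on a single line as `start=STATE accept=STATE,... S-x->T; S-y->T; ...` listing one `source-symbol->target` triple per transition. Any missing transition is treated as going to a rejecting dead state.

States s0..s3 record the length of the longest prefix of `xyyy` that matches the current input suffix. Reaching s4 means `xyyy` has been seen, and we stay there forever. Accept from s4.
With 5 states:
        x   y  
>  s0   s1  s0 
   s1   s1  s2 
   s2   s1  s3 
   s3   s1  s4 
 * s4   s4  s4 
(> = start, * = accepting)

start=s0; accept=s4; s0-x->s1; s0-y->s0; s1-x->s1; s1-y->s2; s2-x->s1; s2-y->s3; s3-x->s1; s3-y->s4; s4-x->s4; s4-y->s4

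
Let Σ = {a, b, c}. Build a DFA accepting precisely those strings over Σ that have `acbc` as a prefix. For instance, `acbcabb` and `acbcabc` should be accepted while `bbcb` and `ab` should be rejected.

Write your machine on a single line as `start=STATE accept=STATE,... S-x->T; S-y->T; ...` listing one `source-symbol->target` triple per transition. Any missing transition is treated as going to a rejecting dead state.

start=q0; accept=q4; q0-a->q1; q0-b->q5; q0-c->q5; q1-a->q5; q1-b->q5; q1-c->q2; q2-a->q5; q2-b->q3; q2-c->q5; q3-a->q5; q3-b->q5; q3-c->q4; q4-a->q4; q4-b->q4; q4-c->q4; q5-a->q5; q5-b->q5; q5-c->q5

Walk along `acbc` while the input agrees: from q0 take `a` to q1, and so on. Any deviation drops to the rejecting sink q5. Once q4 is reached the prefix is confirmed and every continuation is accepted.
        a   b   c  
>  q0   q1  q5  q5 
   q1   q5  q5  q2 
   q2   q5  q3  q5 
   q3   q5  q5  q4 
 * q4   q4  q4  q4 
   q5   q5  q5  q5 
(> = start, * = accepting)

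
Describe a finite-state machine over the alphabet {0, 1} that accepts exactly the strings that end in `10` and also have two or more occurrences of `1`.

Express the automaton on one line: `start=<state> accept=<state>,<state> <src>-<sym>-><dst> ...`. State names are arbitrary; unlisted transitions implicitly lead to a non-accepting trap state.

Run two small machines in parallel and take their product. The first has 3 states tracking how much of the suffix `10` has currently been matched; the second has 4 states tracking the count of `1`s, saturating at 3. A product state is a pair (one from each), accepting exactly when both do. Minimizing collapses redundant product states.
A 4-state machine:
        0   1  
>  S0   S0  S1 
   S1   S1  S2 
   S2   S3  S2 
 * S3   S1  S2 
(> = start, * = accepting)

start=S0 accept=S3 S0-0->S0 S0-1->S1 S1-0->S1 S1-1->S2 S2-0->S3 S2-1->S2 S3-0->S1 S3-1->S2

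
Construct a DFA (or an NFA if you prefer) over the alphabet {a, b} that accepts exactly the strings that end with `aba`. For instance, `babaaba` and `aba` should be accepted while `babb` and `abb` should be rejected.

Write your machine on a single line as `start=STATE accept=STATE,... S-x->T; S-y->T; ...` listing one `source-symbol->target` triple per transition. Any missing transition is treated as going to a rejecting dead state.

start=S0; accept=S3; S0-a->S1; S0-b->S0; S1-a->S1; S1-b->S2; S2-a->S3; S2-b->S0; S3-a->S1; S3-b->S2

Let each state record the length of the longest suffix of the input read so far that is also a prefix of `aba`. S1 means the last symbol is `a`; S2 means the last 2 symbols are `ab`; S3 means the last 3 symbols are `aba`. Accept only at S3, where the string currently ends in `aba`.
A 4-state machine:
        a   b  
>  S0   S1  S0 
   S1   S1  S2 
   S2   S3  S0 
 * S3   S1  S2 
(> = start, * = accepting)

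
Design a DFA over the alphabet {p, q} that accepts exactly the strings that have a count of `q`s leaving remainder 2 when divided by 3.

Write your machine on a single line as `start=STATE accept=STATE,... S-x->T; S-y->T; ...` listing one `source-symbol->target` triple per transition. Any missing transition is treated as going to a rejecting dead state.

start=A; accept=C; A-p->A; A-q->B; B-p->B; B-q->C; C-p->C; C-q->A

Keep the running count of `q`s modulo 3: each `q` advances along the cycle A → B → C → A while other symbols loop. Accept at C.
A 3-state machine:
       p  q 
>  A   A  B 
   B   B  C 
 * C   C  A 
(> = start, * = accepting)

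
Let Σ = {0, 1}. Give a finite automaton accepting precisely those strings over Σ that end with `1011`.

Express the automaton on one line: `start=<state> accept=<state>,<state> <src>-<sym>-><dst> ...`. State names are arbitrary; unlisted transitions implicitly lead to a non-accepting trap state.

start=q0 accept=q4 q0-0->q0 q0-1->q1 q1-0->q2 q1-1->q1 q2-0->q0 q2-1->q3 q3-0->q2 q3-1->q4 q4-0->q2 q4-1->q1

Let each state record the length of the longest suffix of the input read so far that is also a prefix of `1011`. q1 means the last symbol is `1`; q2 means the last 2 symbols are `10`; q3 means the last 3 symbols are `101`; q4 means the last 4 symbols are `1011`. Accept only at q4, where the string currently ends in `1011`.
        0   1  
>  q0   q0  q1 
   q1   q2  q1 
   q2   q0  q3 
   q3   q2  q4 
 * q4   q2  q1 
(> = start, * = accepting)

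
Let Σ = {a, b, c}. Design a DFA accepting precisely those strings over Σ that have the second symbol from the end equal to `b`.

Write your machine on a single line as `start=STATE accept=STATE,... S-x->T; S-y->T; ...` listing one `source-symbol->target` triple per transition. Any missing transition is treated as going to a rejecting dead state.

start=q0; accept=q7,q8,q9; q0-a->q1; q0-b->q2; q0-c->q3; q1-a->q4; q1-b->q5; q1-c->q6; q2-a->q7; q2-b->q8; q2-c->q9; q3-a->q10; q3-b->q11; q3-c->q12; q4-a->q4; q4-b->q5; q4-c->q6; q5-a->q7; q5-b->q8; q5-c->q9; q6-a->q10; q6-b->q11; q6-c->q12; q7-a->q4; q7-b->q5; q7-c->q6; q8-a->q7; q8-b->q8; q8-c->q9; q9-a->q10; q9-b->q11; q9-c->q12; q10-a->q4; q10-b->q5; q10-c->q6; q11-a->q7; q11-b->q8; q11-c->q9; q12-a->q10; q12-b->q11; q12-c->q12

A DFA must remember the last 2 symbols (since which symbol is second-to-last isn't known until the input ends). Use one state per possible window of the last ≤2 symbols; accept from those whose window starts with `b`.
          a    b    c  
>  q0     q1   q2   q3 
   q1     q4   q5   q6 
   q2     q7   q8   q9 
   q3    q10  q11  q12 
   q4     q4   q5   q6 
   q5     q7   q8   q9 
   q6    q10  q11  q12 
 * q7     q4   q5   q6 
 * q8     q7   q8   q9 
 * q9    q10  q11  q12 
   q10    q4   q5   q6 
   q11    q7   q8   q9 
   q12   q10  q11  q12 
(> = start, * = accepting)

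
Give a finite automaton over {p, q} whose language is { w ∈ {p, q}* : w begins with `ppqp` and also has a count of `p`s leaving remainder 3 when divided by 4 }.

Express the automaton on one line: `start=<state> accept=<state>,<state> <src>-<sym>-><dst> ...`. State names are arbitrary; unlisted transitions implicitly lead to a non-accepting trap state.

Build one automaton per condition and run them in lockstep. The first has 6 states tracking whether the input so far still matches the prefix `ppqp`; the second has 4 states tracking the count of `p`s modulo 4. A product state is a pair (one from each), accepting exactly when both do.
12 states suffice.
          p    q  
>  S0     S1   S2 
   S1     S3   S4 
   S2     S4   S2 
   S3     S5   S6 
   S4     S7   S4 
   S5     S2   S5 
   S6     S8   S7 
   S7     S5   S7 
 * S8     S9   S8 
   S9    S10   S9 
   S10   S11  S10 
   S11    S8  S11 
(> = start, * = accepting)

start=S0 accept=S8 S0-p->S1 S0-q->S2 S1-p->S3 S1-q->S4 S2-p->S4 S2-q->S2 S3-p->S5 S3-q->S6 S4-p->S7 S4-q->S4 S5-p->S2 S5-q->S5 S6-p->S8 S6-q->S7 S7-p->S5 S7-q->S7 S8-p->S9 S8-q->S8 S9-p->S10 S9-q->S9 S10-p->S11 S10-q->S10 S11-p->S8 S11-q->S11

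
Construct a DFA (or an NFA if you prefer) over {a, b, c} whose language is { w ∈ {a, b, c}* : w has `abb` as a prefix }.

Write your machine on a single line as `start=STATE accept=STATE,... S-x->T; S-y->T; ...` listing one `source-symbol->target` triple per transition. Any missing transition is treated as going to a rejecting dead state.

start=q0; accept=q3; q0-a->q1; q0-b->q4; q0-c->q4; q1-a->q4; q1-b->q2; q1-c->q4; q2-a->q4; q2-b->q3; q2-c->q4; q3-a->q3; q3-b->q3; q3-c->q3; q4-a->q4; q4-b->q4; q4-c->q4

Walk along `abb` while the input agrees: from q0 take `a` to q1, and so on. Any deviation drops to the rejecting sink q4. Once q3 is reached the prefix is confirmed and every continuation is accepted.
With 5 states:
        a   b   c  
>  q0   q1  q4  q4 
   q1   q4  q2  q4 
   q2   q4  q3  q4 
 * q3   q3  q3  q3 
   q4   q4  q4  q4 
(> = start, * = accepting)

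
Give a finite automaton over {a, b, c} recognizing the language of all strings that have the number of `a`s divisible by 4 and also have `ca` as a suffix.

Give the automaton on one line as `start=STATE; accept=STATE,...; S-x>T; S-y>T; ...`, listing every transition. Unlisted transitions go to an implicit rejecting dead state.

start=S0; accept=S5; S0-a>S1; S0-b>S0; S0-c>S0; S1-a>S2; S1-b>S1; S1-c>S1; S2-a>S3; S2-b>S2; S2-c>S2; S3-a>S0; S3-b>S3; S3-c>S4; S4-a>S5; S4-b>S3; S4-c>S4; S5-a>S1; S5-b>S0; S5-c>S0

Run two small machines in parallel and take their product. One (4 states) tracks the count of `a`s modulo 4; the other (3 states) tracks how much of the suffix `ca` has currently been matched. Each combined state is a pair, one component from each; accept when both components accept. Equivalent product states are then merged.
        a   b   c  
>  S0   S1  S0  S0 
   S1   S2  S1  S1 
   S2   S3  S2  S2 
   S3   S0  S3  S4 
   S4   S5  S3  S4 
 * S5   S1  S0  S0 
(> = start, * = accepting)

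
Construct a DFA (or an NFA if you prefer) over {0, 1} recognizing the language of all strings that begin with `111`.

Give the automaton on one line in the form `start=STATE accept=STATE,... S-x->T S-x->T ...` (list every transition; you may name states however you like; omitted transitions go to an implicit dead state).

start=s0 accept=s3 s0-0->s4 s0-1->s1 s1-0->s4 s1-1->s2 s2-0->s4 s2-1->s3 s3-0->s3 s3-1->s3 s4-0->s4 s4-1->s4

Check the first 3 symbols one by one: s0 through s2 record how many have matched `111` so far; any wrong symbol goes to the dead state s4. After all 3 match we enter the accepting sink s3.
A 5-state machine:
        0   1  
>  s0   s4  s1 
   s1   s4  s2 
   s2   s4  s3 
 * s3   s3  s3 
   s4   s4  s4 
(> = start, * = accepting)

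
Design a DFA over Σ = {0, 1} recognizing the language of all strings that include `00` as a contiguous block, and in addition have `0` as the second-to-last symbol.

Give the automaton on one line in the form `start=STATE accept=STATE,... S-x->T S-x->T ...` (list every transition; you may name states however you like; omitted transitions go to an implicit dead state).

start=s0 accept=s2,s3 s0-0->s1 s0-1->s0 s1-0->s2 s1-1->s0 s2-0->s2 s2-1->s3 s3-0->s4 s3-1->s5 s4-0->s2 s4-1->s3 s5-0->s4 s5-1->s5

Run two small machines in parallel and take their product. One (3 states) tracks whether and how much of `00` has been seen; the other (7 states) tracks the last 2 symbols read. Each combined state is a pair, one component from each; accept when both components accept. After merging equivalent states the machine shrinks.
With 6 states:
        0   1  
>  s0   s1  s0 
   s1   s2  s0 
 * s2   s2  s3 
 * s3   s4  s5 
   s4   s2  s3 
   s5   s4  s5 
(> = start, * = accepting)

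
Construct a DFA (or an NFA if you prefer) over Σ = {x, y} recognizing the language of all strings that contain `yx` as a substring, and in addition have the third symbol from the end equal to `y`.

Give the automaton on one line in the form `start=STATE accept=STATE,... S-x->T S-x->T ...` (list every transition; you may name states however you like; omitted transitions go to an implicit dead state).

start=S0 accept=S11,S12,S13,S18 S0-x->S1 S0-y->S2 S1-x->S3 S1-y->S4 S2-x->S5 S2-y->S6 S3-x->S7 S3-y->S8 S4-x->S9 S4-y->S10 S5-x->S11 S5-y->S12 S6-x->S13 S6-y->S14 S7-x->S7 S7-y->S8 S8-x->S9 S8-y->S10 S9-x->S11 S9-y->S12 S10-x->S13 S10-y->S14 S11-x->S15 S11-y->S16 S12-x->S9 S12-y->S17 S13-x->S11 S13-y->S12 S14-x->S13 S14-y->S14 S15-x->S15 S15-y->S16 S16-x->S9 S16-y->S17 S17-x->S13 S17-y->S18 S18-x->S13 S18-y->S18

Run two small machines in parallel and take their product. One (3 states) tracks whether and how much of `yx` has been seen; the other (15 states) tracks the last 3 symbols read. Each combined state is a pair, one component from each; accept when both components accept.
19 states suffice.
          x    y  
>  S0     S1   S2 
   S1     S3   S4 
   S2     S5   S6 
   S3     S7   S8 
   S4     S9  S10 
   S5    S11  S12 
   S6    S13  S14 
   S7     S7   S8 
   S8     S9  S10 
   S9    S11  S12 
   S10   S13  S14 
 * S11   S15  S16 
 * S12    S9  S17 
 * S13   S11  S12 
   S14   S13  S14 
   S15   S15  S16 
   S16    S9  S17 
   S17   S13  S18 
 * S18   S13  S18 
(> = start, * = accepting)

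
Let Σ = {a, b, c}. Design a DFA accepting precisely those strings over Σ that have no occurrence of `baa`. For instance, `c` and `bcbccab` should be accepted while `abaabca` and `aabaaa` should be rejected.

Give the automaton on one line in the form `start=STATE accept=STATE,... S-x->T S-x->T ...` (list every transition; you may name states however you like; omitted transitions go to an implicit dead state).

This is the complement of 'contains `baa`'. Use the same substring-matching states — q0 through q3 holding how much of `baa` has just been matched — but flip the accepting set: everything except the trap q3 accepts.
        a   b   c  
>* q0   q0  q1  q0 
 * q1   q2  q1  q0 
 * q2   q3  q1  q0 
   q3   q3  q3  q3 
(> = start, * = accepting)

start=q0 accept=q0,q1,q2 q0-a->q0 q0-b->q1 q0-c->q0 q1-a->q2 q1-b->q1 q1-c->q0 q2-a->q3 q2-b->q1 q2-c->q0 q3-a->q3 q3-b->q3 q3-c->q3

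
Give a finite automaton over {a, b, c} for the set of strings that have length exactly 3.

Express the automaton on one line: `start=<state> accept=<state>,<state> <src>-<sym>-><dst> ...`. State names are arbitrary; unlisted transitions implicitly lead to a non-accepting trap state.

start=s0 accept=s3 s0-a->s1 s0-b->s1 s0-c->s1 s1-a->s2 s1-b->s2 s1-c->s2 s2-a->s3 s2-b->s3 s2-c->s3 s3-a->s4 s3-b->s4 s3-c->s4 s4-a->s4 s4-b->s4 s4-c->s4

We only need to distinguish lengths 0, 1, …, 3, and '>3'. Chain s0 → s1 → s2 → s3 → s4 on every symbol, with s4 looping. Accepting states: {s3}.
        a   b   c  
>  s0   s1  s1  s1 
   s1   s2  s2  s2 
   s2   s3  s3  s3 
 * s3   s4  s4  s4 
   s4   s4  s4  s4 
(> = start, * = accepting)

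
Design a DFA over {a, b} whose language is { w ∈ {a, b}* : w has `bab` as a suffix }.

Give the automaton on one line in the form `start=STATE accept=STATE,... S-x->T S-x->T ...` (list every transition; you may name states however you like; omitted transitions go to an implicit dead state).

Let each state record the length of the longest suffix of the input read so far that is also a prefix of `bab`. q1 means the last symbol is `b`; q2 means the last 2 symbols are `ba`; q3 means the last 3 symbols are `bab`. Accept only at q3, where the string currently ends in `bab`.
With 4 states:
        a   b  
>  q0   q0  q1 
   q1   q2  q1 
   q2   q0  q3 
 * q3   q2  q1 
(> = start, * = accepting)

start=q0 accept=q3 q0-a->q0 q0-b->q1 q1-a->q2 q1-b->q1 q2-a->q0 q2-b->q3 q3-a->q2 q3-b->q1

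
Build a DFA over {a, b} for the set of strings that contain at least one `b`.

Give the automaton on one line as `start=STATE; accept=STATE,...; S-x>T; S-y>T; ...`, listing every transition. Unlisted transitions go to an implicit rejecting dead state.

Only the number of `b`s matters, and only up to 2. Make a chain q0 → q1 → q2 advanced by each `b` (with q2 absorbing); every other symbol self-loops. The accepting set is {q1, q2}.
3 states suffice.
        a   b  
>  q0   q0  q1 
 * q1   q1  q2 
 * q2   q2  q2 
(> = start, * = accepting)

start=q0; accept=q1,q2; q0-a>q0; q0-b>q1; q1-a>q1; q1-b>q2; q2-a>q2; q2-b>q2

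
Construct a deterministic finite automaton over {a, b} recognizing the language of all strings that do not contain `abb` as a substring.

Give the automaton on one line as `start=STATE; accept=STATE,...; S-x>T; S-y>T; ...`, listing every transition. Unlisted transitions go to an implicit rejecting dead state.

This is the complement of 'contains `abb`'. Use the same substring-matching states — q0 through q3 holding how much of `abb` has just been matched — but flip the accepting set: everything except the trap q3 accepts.
4 states suffice.
        a   b  
>* q0   q1  q0 
 * q1   q1  q2 
 * q2   q1  q3 
   q3   q3  q3 
(> = start, * = accepting)

start=q0; accept=q0,q1,q2; q0-a>q1; q0-b>q0; q1-a>q1; q1-b>q2; q2-a>q1; q2-b>q3; q3-a>q3; q3-b>q3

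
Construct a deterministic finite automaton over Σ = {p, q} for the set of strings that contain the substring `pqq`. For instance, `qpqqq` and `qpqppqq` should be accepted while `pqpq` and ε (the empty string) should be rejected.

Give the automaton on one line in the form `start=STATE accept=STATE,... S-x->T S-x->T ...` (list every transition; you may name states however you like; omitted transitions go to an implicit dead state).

start=s0 accept=s3 s0-p->s1 s0-q->s0 s1-p->s1 s1-q->s2 s2-p->s1 s2-q->s3 s3-p->s3 s3-q->s3

States s0..s2 record the length of the longest prefix of `pqq` that matches the current input suffix. Reaching s3 means `pqq` has been seen, and we stay there forever. Accept from s3.
With 4 states:
        p   q  
>  s0   s1  s0 
   s1   s1  s2 
   s2   s1  s3 
 * s3   s3  s3 
(> = start, * = accepting)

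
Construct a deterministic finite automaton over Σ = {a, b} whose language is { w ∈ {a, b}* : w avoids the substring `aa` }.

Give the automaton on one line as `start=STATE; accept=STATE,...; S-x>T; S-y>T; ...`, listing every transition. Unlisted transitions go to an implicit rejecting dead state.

This is the complement of 'contains `aa`'. Use the same substring-matching states — S0 through S2 holding how much of `aa` has just been matched — but flip the accepting set: everything except the trap S2 accepts.
        a   b  
>* S0   S1  S0 
 * S1   S2  S0 
   S2   S2  S2 
(> = start, * = accepting)

start=S0; accept=S0,S1; S0-a>S1; S0-b>S0; S1-a>S2; S1-b>S0; S2-a>S2; S2-b>S2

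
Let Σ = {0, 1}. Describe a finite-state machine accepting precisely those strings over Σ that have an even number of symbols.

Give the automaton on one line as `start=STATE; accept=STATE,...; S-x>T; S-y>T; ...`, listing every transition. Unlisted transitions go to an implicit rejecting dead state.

Count input length modulo 2: every symbol advances one step around the cycle s0 → s1 → s0. Accept at s0.
A 2-state machine:
        0   1  
>* s0   s1  s1 
   s1   s0  s0 
(> = start, * = accepting)

start=s0; accept=s0; s0-0>s1; s0-1>s1; s1-0>s0; s1-1>s0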